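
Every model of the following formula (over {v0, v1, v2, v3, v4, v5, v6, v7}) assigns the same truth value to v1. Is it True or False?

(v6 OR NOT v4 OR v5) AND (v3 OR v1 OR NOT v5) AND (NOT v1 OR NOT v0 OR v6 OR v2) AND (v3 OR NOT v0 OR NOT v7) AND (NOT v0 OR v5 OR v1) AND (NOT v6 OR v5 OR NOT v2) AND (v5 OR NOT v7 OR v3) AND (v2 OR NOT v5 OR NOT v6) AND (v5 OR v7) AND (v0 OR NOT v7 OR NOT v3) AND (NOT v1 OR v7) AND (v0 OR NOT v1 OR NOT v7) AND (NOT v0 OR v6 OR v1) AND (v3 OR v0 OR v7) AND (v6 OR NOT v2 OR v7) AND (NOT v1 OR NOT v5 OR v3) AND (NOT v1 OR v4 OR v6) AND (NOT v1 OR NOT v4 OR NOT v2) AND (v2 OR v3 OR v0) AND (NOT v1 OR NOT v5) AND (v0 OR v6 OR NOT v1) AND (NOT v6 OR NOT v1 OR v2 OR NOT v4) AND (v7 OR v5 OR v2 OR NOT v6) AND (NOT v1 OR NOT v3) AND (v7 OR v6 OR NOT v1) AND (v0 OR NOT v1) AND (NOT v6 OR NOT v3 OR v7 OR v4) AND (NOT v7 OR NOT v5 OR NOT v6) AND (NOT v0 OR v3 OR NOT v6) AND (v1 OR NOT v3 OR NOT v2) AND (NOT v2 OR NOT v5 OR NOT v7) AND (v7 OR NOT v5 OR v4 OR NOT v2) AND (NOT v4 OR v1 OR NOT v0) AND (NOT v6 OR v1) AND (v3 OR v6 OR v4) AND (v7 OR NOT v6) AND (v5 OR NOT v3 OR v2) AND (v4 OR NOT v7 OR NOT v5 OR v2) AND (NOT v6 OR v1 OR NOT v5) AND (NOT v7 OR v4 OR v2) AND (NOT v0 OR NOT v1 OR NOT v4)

Suppose v1 = true.
(v7) alone gives v7 = true.
(v0) alone gives v0 = true.
(v3) alone gives v3 = true.
But (NOT v3) is also a unit clause — contradiction.
So every satisfying assignment has v1 = False.

False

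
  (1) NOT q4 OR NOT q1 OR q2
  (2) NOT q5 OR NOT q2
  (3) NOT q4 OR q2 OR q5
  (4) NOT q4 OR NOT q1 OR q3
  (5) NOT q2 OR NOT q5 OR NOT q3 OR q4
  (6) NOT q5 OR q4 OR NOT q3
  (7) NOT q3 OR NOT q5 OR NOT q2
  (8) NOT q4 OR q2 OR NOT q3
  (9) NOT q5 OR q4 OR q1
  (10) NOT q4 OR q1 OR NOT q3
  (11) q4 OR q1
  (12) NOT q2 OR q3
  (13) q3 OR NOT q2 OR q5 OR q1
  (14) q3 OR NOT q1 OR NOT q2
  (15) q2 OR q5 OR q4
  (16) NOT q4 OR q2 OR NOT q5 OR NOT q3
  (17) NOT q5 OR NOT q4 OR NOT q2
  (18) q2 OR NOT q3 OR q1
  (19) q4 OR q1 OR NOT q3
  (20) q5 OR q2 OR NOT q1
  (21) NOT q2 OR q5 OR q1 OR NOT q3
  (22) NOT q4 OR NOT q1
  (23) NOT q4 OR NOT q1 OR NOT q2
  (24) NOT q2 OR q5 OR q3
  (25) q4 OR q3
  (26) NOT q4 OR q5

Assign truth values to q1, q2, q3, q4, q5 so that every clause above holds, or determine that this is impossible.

q1 ↦ false; q2 ↦ false; q3 ↦ false; q4 ↦ true; q5 ↦ true

Suppose q5 = true.
(NOT q2) alone gives q2 = false.
Suppose q4 = true.
(NOT q1) alone gives q1 = false.
(NOT q3) alone gives q3 = false.
All clauses are satisfied.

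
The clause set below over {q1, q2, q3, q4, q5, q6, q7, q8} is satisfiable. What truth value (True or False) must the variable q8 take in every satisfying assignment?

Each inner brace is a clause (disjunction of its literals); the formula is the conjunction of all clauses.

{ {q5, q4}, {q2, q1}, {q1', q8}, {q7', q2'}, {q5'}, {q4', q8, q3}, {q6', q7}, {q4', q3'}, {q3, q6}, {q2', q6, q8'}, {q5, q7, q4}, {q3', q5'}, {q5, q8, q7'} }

Suppose q8 = 0.
The clause (q1') is unit, so q1 = 0.
The clause (q2) is unit, so q2 = 1.
The clause (q7') is unit, so q7 = 0.
The clause (q5') is unit, so q5 = 0.
The clause (q4) is unit, so q4 = 1.
The clause (q3) is unit, so q3 = 1.
But (q3') is also a unit clause — contradiction.
So every satisfying assignment has q8 = True.

True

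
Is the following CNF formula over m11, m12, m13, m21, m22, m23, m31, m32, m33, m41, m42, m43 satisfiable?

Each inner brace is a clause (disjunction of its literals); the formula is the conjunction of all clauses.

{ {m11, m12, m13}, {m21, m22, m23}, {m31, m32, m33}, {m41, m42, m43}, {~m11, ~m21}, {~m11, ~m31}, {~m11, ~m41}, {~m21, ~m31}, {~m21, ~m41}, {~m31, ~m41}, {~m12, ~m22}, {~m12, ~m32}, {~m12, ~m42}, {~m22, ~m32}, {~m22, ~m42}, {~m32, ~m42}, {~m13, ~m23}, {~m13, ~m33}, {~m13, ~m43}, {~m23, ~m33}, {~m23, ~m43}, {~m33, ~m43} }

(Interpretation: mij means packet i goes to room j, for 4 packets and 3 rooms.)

No

Case m11 = 0:
Case m12 = 1:
(~m22) alone gives m22 = 0.
(~m32) alone gives m32 = 0.
(~m42) alone gives m42 = 0.
Case m21 = 1:
(~m31) alone gives m31 = 0.
(m33) alone gives m33 = 1.
(~m41) alone gives m41 = 0.
(m43) alone gives m43 = 1.
But (~m43) is also a unit clause — contradiction.
That branch fails; take m21 = 0 instead.
(m23) alone gives m23 = 1.
(~m13) alone gives m13 = 0.
(~m33) alone gives m33 = 0.
(m31) alone gives m31 = 1.
(~m41) alone gives m41 = 0.
(m43) alone gives m43 = 1.
But (~m43) is also a unit clause — contradiction.
Neither m21 = 1 nor m21 = 0 works.
That branch fails; take m12 = 0 instead.
(m13) alone gives m13 = 1.
(~m23) alone gives m23 = 0.
(~m33) alone gives m33 = 0.
(~m43) alone gives m43 = 0.
Case m21 = 1:
(~m31) alone gives m31 = 0.
(m32) alone gives m32 = 1.
(~m41) alone gives m41 = 0.
(m42) alone gives m42 = 1.
But (~m42) is also a unit clause — contradiction.
That branch fails; take m21 = 0 instead.
(m22) alone gives m22 = 1.
(~m32) alone gives m32 = 0.
(m31) alone gives m31 = 1.
(~m41) alone gives m41 = 0.
(m42) alone gives m42 = 1.
But (~m42) is also a unit clause — contradiction.
Neither m21 = 1 nor m21 = 0 works.
Neither m12 = 1 nor m12 = 0 works.
That branch fails; take m11 = 1 instead.
(~m21) alone gives m21 = 0.
(~m31) alone gives m31 = 0.
(~m41) alone gives m41 = 0.
Case m22 = 1:
(~m12) alone gives m12 = 0.
(~m32) alone gives m32 = 0.
(m33) alone gives m33 = 1.
(~m42) alone gives m42 = 0.
(m43) alone gives m43 = 1.
But (~m43) is also a unit clause — contradiction.
That branch fails; take m22 = 0 instead.
(m23) alone gives m23 = 1.
(~m13) alone gives m13 = 0.
(~m33) alone gives m33 = 0.
(m32) alone gives m32 = 1.
(~m12) alone gives m12 = 0.
(~m42) alone gives m42 = 0.
(m43) alone gives m43 = 1.
But (~m43) is also a unit clause — contradiction.
Neither m22 = 1 nor m22 = 0 works.
Neither m11 = 1 nor m11 = 0 works.
No assignment satisfies every clause.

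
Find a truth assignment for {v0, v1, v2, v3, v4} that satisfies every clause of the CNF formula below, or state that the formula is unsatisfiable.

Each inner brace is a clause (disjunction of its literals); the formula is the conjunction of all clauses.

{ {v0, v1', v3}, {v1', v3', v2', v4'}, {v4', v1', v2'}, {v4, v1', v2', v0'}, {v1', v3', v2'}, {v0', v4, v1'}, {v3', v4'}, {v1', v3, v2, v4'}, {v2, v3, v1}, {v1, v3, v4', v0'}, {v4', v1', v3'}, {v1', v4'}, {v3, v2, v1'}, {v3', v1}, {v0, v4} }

v0=0; v1=0; v2=1; v3=0; v4=1

Try v3 = 0.
Try v0 = 0.
From the singleton clause (v1'), v1 = 0.
From the singleton clause (v2), v2 = 1.
From the singleton clause (v4), v4 = 1.
This assignment satisfies each clause.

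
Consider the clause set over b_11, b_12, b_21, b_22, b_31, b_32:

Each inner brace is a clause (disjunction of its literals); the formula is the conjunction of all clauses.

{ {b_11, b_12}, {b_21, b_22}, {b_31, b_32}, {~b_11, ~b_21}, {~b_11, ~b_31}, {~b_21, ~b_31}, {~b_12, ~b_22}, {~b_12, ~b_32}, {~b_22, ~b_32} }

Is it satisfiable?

Unsatisfiable

Branch on b_11: set b_11 = 1.
Unit clause (~b_21) forces b_21 = 0.
Unit clause (b_22) forces b_22 = 1.
Unit clause (~b_31) forces b_31 = 0.
Unit clause (b_32) forces b_32 = 1.
But (~b_32) is also a unit clause — contradiction.
Undo b_11 and try b_11 = 0.
Unit clause (b_12) forces b_12 = 1.
Unit clause (~b_22) forces b_22 = 0.
Unit clause (b_21) forces b_21 = 1.
Unit clause (~b_31) forces b_31 = 0.
Unit clause (b_32) forces b_32 = 1.
But (~b_32) is also a unit clause — contradiction.
Either choice for b_11 ends in contradiction.
No assignment satisfies every clause.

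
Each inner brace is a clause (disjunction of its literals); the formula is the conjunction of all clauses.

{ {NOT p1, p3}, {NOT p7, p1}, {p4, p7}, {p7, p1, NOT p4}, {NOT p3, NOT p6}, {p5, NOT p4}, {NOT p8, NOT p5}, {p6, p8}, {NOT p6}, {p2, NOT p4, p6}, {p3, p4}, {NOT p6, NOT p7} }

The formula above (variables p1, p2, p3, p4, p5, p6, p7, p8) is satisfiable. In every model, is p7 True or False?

True

Suppose p7 = false.
From the singleton clause (p4), p4 = true.
From the singleton clause (p1), p1 = true.
From the singleton clause (p3), p3 = true.
From the singleton clause (NOT p6), p6 = false.
From the singleton clause (p5), p5 = true.
From the singleton clause (NOT p8), p8 = false.
Now (p8) is unsatisfied and unit — conflict.
So every satisfying assignment has p7 = True.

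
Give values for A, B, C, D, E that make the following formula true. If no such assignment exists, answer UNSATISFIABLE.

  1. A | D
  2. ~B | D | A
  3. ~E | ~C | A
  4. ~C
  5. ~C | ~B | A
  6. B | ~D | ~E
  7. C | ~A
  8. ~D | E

Unit clause (~C) forces C = 0.
Unit clause (~A) forces A = 0.
Unit clause (D) forces D = 1.
Unit clause (E) forces E = 1.
Unit clause (B) forces B = 1.
All clauses are satisfied.

A ↦ 0; B ↦ 1; C ↦ 0; D ↦ 1; E ↦ 1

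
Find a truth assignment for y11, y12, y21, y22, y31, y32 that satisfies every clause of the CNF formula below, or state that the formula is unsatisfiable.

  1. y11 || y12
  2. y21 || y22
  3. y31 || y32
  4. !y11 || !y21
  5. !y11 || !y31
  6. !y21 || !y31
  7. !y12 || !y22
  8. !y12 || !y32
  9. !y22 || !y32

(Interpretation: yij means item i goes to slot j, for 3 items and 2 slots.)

UNSATISFIABLE

Suppose y11 = true.
Unit clause (!y21) forces y21 = false.
Unit clause (y22) forces y22 = true.
Unit clause (!y31) forces y31 = false.
Unit clause (y32) forces y32 = true.
Now (!y32) is unsatisfied and unit — conflict.
Undo y11 and try y11 = false.
Unit clause (y12) forces y12 = true.
Unit clause (!y22) forces y22 = false.
Unit clause (y21) forces y21 = true.
Unit clause (!y31) forces y31 = false.
Unit clause (y32) forces y32 = true.
Now (!y32) is unsatisfied and unit — conflict.
Both values of y11 lead to a conflict.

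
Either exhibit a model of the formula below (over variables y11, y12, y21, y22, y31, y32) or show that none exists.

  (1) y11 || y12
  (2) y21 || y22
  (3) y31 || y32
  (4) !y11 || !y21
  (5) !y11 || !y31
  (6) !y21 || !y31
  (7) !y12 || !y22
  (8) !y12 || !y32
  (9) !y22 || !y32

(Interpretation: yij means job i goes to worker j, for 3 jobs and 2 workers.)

Try y11 = true.
The clause (!y21) is unit, so y21 = false.
The clause (y22) is unit, so y22 = true.
The clause (!y31) is unit, so y31 = false.
The clause (y32) is unit, so y32 = true.
Now (!y32) is unsatisfied and unit — conflict.
That branch fails; take y11 = false instead.
The clause (y12) is unit, so y12 = true.
The clause (!y22) is unit, so y22 = false.
The clause (y21) is unit, so y21 = true.
The clause (!y31) is unit, so y31 = false.
The clause (y32) is unit, so y32 = true.
Now (!y32) is unsatisfied and unit — conflict.
Either choice for y11 ends in contradiction.

UNSATISFIABLE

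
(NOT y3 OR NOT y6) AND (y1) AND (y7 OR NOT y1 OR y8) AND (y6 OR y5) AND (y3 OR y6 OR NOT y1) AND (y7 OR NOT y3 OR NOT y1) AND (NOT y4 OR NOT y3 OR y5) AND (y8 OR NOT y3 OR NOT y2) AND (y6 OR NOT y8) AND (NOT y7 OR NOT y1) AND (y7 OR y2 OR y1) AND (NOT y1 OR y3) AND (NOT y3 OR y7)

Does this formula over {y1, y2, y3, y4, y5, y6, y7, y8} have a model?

No, unsatisfiable

(y1) alone gives y1 = true.
(NOT y7) alone gives y7 = false.
(y8) alone gives y8 = true.
(NOT y3) alone gives y3 = false.
But (y3) is also a unit clause — contradiction.
No assignment satisfies every clause.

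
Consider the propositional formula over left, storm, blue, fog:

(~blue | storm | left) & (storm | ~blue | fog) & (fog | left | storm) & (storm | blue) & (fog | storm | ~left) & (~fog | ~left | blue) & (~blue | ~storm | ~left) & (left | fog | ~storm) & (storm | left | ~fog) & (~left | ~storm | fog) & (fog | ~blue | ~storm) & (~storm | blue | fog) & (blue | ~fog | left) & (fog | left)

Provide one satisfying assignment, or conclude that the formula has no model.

Case storm = 0:
From the singleton clause (blue), blue = 1.
From the singleton clause (left), left = 1.
From the singleton clause (fog), fog = 1.
Every clause now holds.

left: 1, storm: 0, blue: 1, fog: 1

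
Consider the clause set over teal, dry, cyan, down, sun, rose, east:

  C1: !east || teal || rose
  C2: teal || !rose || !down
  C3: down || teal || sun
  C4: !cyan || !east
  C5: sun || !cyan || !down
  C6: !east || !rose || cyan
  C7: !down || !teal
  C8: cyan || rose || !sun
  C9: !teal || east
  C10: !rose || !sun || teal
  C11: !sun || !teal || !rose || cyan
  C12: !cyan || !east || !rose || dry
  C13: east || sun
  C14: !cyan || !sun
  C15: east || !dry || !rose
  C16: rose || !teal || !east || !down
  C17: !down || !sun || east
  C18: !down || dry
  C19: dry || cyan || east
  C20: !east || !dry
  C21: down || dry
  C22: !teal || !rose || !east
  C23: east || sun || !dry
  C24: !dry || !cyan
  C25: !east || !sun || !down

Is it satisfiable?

Branch on cyan: set cyan = false.
Branch on east: set east = false.
From the singleton clause (!teal), teal = false.
From the singleton clause (sun), sun = true.
From the singleton clause (rose), rose = true.
But (!rose) is also a unit clause — contradiction.
Backtrack on east: now try east = true.
From the singleton clause (!rose), rose = false.
From the singleton clause (teal), teal = true.
From the singleton clause (!down), down = false.
From the singleton clause (!sun), sun = false.
From the singleton clause (!dry), dry = false.
But (dry) is also a unit clause — contradiction.
Either choice for east ends in contradiction.
Backtrack on cyan: now try cyan = true.
From the singleton clause (!east), east = false.
From the singleton clause (!teal), teal = false.
From the singleton clause (sun), sun = true.
But (!sun) is also a unit clause — contradiction.
Either choice for cyan ends in contradiction.
No assignment satisfies every clause.

No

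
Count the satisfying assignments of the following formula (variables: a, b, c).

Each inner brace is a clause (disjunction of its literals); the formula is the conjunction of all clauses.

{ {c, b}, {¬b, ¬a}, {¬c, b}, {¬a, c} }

There are 2^3 = 8 truth assignments over (a, b, c).
Split on c. With c = True, the clauses containing c are satisfied and ¬c drops from the rest; 1 of the 2^2 = 4 assignments to the other variables satisfy what remains.
With c = False, by the same count on the reduced clause set, 1 assignment works.
(One model: a=F, b=T, c=F.)
Total: 1 + 1 = 2.

2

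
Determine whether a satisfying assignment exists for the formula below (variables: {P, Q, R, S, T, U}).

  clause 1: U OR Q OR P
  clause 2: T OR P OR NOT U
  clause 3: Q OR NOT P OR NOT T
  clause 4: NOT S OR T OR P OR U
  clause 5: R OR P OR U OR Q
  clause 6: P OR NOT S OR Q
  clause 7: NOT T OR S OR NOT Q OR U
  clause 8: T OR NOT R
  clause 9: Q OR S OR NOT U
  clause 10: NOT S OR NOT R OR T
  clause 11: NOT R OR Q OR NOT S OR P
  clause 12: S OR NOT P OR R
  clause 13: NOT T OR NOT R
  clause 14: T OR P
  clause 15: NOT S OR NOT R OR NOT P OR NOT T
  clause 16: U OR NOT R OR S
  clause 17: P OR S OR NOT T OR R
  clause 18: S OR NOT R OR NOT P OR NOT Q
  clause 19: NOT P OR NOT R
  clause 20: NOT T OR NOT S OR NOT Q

Suppose T = false.
Unit clause (NOT R) forces R = false.
Unit clause (P) forces P = true.
Unit clause (S) forces S = true.
All clauses hold; Q, U can take either value.
A satisfying assignment: P=true,  Q=true,  R=false,  S=true,  T=false,  U=false.

Yes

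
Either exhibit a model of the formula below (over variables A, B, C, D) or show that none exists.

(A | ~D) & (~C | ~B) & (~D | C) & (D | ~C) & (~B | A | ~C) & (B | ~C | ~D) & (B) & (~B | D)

The clause (B) is unit, so B = 1.
The clause (~C) is unit, so C = 0.
The clause (~D) is unit, so D = 0.
That conflicts with the unit clause (D).

UNSATISFIABLE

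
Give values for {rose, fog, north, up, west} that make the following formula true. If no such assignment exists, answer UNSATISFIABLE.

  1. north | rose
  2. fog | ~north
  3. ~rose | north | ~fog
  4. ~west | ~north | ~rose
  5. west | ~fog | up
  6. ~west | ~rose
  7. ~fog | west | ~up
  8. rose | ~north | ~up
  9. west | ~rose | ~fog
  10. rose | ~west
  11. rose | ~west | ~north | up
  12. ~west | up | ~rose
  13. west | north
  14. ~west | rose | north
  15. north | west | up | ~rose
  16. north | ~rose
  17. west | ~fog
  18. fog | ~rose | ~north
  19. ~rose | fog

UNSATISFIABLE

Branch on north: set north = 1.
Unit clause (fog) forces fog = 1.
Unit clause (west) forces west = 1.
Unit clause (~rose) forces rose = 0.
But (rose) is also a unit clause — contradiction.
So north must be the other value — set north = 0.
Unit clause (rose) forces rose = 1.
But (~rose) is also a unit clause — contradiction.
Neither north = 1 nor north = 0 works.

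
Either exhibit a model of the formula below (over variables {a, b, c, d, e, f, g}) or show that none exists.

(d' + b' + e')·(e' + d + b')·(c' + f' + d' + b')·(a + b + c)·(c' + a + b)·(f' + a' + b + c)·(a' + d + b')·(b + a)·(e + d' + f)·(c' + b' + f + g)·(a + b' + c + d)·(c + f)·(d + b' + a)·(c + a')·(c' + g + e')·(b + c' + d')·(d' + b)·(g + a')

Suppose b = 1.
Suppose d = 1.
The clause (e') is unit, so e = 0.
The clause (f) is unit, so f = 1.
The clause (c') is unit, so c = 0.
The clause (a') is unit, so a = 0.
Every clause is now satisfied; g is unconstrained.

a: 0,  b: 1,  c: 0,  d: 1,  e: 0,  f: 1,  g: 1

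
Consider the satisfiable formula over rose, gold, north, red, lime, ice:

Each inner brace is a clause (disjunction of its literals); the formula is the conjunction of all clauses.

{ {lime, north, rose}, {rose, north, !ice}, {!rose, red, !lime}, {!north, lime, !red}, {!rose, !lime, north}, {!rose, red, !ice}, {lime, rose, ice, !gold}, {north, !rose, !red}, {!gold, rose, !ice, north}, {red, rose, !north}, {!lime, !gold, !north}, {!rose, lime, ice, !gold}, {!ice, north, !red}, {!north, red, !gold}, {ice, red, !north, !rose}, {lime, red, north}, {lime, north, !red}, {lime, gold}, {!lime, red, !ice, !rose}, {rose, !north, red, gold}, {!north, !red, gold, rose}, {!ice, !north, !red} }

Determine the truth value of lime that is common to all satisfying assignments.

Suppose lime = false.
Unit clause (gold) forces gold = true.
Suppose north = true.
Unit clause (!red) forces red = false.
Now (red) is unsatisfied and unit — conflict.
That branch fails; take north = false instead.
Unit clause (rose) forces rose = true.
Unit clause (!red) forces red = false.
Now (red) is unsatisfied and unit — conflict.
Neither north = true nor north = false works.
So every satisfying assignment has lime = True.

True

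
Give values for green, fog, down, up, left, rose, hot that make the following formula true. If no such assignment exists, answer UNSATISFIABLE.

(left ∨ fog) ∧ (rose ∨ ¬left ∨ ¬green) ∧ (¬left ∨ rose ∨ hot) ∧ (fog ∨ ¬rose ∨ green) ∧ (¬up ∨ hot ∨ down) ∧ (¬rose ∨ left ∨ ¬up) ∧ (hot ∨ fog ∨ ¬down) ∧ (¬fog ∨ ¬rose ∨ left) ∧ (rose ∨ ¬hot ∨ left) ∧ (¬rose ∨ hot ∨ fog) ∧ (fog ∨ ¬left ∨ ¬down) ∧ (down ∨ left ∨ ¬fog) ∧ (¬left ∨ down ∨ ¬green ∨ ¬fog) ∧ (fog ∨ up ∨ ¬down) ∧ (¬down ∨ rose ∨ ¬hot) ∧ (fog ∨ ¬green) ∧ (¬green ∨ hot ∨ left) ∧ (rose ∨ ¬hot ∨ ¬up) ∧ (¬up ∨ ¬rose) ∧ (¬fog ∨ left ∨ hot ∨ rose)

Case left = True:
Case rose = True:
From the singleton clause (¬up), up = False.
Case fog = True:
Case down = True:
Every clause is now satisfied; green, hot are unconstrained.

green: True, fog: True, down: True, up: False, left: True, rose: True, hot: True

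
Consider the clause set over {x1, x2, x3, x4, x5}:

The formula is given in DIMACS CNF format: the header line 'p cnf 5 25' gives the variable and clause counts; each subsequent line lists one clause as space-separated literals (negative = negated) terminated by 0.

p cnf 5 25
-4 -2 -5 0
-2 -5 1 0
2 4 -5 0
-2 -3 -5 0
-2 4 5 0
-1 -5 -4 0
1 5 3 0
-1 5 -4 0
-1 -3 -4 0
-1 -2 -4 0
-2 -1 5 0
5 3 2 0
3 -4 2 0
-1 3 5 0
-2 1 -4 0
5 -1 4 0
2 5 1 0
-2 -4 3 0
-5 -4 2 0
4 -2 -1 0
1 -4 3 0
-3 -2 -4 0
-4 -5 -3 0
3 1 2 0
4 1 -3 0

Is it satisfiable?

No, unsatisfiable

Branch on x4: set x4 = False.
Branch on x2: set x2 = True.
Unit clause (x5) forces x5 = True.
Unit clause (x1) forces x1 = True.
Now (¬x1) is unsatisfied and unit — conflict.
So x2 must be the other value — set x2 = False.
Unit clause (¬x5) forces x5 = False.
Unit clause (x3) forces x3 = True.
Unit clause (¬x1) forces x1 = False.
Now (x1) is unsatisfied and unit — conflict.
Neither x2 = True nor x2 = False works.
So x4 must be the other value — set x4 = True.
Branch on x2: set x2 = False.
Unit clause (x3) forces x3 = True.
Unit clause (¬x1) forces x1 = False.
Unit clause (x5) forces x5 = True.
Now (¬x5) is unsatisfied and unit — conflict.
So x2 must be the other value — set x2 = True.
Unit clause (¬x5) forces x5 = False.
Unit clause (¬x1) forces x1 = False.
Now (x1) is unsatisfied and unit — conflict.
Neither x2 = True nor x2 = False works.
Neither x4 = True nor x4 = False works.
No assignment satisfies every clause.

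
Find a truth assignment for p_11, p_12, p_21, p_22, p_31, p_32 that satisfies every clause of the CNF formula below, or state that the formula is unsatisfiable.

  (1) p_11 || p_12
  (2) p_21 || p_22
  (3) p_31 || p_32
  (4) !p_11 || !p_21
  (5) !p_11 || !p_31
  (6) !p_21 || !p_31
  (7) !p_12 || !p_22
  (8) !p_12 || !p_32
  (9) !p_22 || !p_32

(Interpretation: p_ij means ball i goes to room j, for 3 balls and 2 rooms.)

UNSATISFIABLE

Branch on p_11: set p_11 = true.
(!p_21) alone gives p_21 = false.
(p_22) alone gives p_22 = true.
(!p_31) alone gives p_31 = false.
(p_32) alone gives p_32 = true.
But (!p_32) is also a unit clause — contradiction.
Undo p_11 and try p_11 = false.
(p_12) alone gives p_12 = true.
(!p_22) alone gives p_22 = false.
(p_21) alone gives p_21 = true.
(!p_31) alone gives p_31 = false.
(p_32) alone gives p_32 = true.
But (!p_32) is also a unit clause — contradiction.
Either choice for p_11 ends in contradiction.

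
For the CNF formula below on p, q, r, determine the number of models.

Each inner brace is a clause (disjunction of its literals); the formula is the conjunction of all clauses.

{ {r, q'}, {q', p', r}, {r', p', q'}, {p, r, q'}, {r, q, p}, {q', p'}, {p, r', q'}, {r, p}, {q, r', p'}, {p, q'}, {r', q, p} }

1

There are 2^3 = 8 truth assignments over (p, q, r).
Split on q. With q = 1, the clauses containing q are satisfied and q' drops from the rest; 0 of the 2^2 = 4 assignments to the other variables satisfy what remains.
With q = 0, by the same count on the reduced clause set, 1 assignment works.
Total: 0 + 1 = 1.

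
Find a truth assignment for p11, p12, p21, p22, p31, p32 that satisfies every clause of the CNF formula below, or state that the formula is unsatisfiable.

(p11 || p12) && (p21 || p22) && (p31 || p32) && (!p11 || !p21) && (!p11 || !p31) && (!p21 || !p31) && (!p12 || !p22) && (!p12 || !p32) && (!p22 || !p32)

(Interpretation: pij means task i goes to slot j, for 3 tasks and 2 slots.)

UNSATISFIABLE

Case p11 = true:
From the singleton clause (!p21), p21 = false.
From the singleton clause (p22), p22 = true.
From the singleton clause (!p31), p31 = false.
From the singleton clause (p32), p32 = true.
That conflicts with the unit clause (!p32).
So p11 must be the other value — set p11 = false.
From the singleton clause (p12), p12 = true.
From the singleton clause (!p22), p22 = false.
From the singleton clause (p21), p21 = true.
From the singleton clause (!p31), p31 = false.
From the singleton clause (p32), p32 = true.
That conflicts with the unit clause (!p32).
Both values of p11 lead to a conflict.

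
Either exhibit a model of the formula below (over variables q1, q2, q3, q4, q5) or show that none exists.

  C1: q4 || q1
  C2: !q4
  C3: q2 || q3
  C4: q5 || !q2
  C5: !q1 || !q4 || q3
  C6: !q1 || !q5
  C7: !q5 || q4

q1 ↦ true,  q2 ↦ false,  q3 ↦ true,  q4 ↦ false,  q5 ↦ false

(!q4) alone gives q4 = false.
(q1) alone gives q1 = true.
(!q5) alone gives q5 = false.
(!q2) alone gives q2 = false.
(q3) alone gives q3 = true.
Every clause now holds.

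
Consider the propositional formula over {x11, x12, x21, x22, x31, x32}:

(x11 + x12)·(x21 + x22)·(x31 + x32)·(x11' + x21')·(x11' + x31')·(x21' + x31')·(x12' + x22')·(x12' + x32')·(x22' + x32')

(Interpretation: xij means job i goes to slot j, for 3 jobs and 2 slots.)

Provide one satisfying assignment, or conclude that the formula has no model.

Suppose x11 = 1.
Unit clause (x21') forces x21 = 0.
Unit clause (x22) forces x22 = 1.
Unit clause (x31') forces x31 = 0.
Unit clause (x32) forces x32 = 1.
That conflicts with the unit clause (x32').
So x11 must be the other value — set x11 = 0.
Unit clause (x12) forces x12 = 1.
Unit clause (x22') forces x22 = 0.
Unit clause (x21) forces x21 = 1.
Unit clause (x31') forces x31 = 0.
Unit clause (x32) forces x32 = 1.
That conflicts with the unit clause (x32').
Both values of x11 lead to a conflict.

UNSATISFIABLE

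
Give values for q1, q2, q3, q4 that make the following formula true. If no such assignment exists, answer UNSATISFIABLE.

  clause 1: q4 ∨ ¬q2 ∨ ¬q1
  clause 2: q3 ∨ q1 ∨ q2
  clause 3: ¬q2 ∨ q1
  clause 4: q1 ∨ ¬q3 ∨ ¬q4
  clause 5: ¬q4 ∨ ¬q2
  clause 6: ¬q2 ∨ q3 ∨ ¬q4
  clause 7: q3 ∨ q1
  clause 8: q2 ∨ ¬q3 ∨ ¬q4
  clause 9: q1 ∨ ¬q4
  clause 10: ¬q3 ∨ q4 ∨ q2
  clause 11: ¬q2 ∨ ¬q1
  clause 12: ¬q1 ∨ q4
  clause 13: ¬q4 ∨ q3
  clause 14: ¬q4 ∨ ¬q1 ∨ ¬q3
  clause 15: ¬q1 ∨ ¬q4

Suppose q2 = False.
Suppose q3 = True.
The clause (¬q4) is unit, so q4 = False.
But (q4) is also a unit clause — contradiction.
Backtrack on q3: now try q3 = False.
The clause (q1) is unit, so q1 = True.
The clause (q4) is unit, so q4 = True.
But (¬q4) is also a unit clause — contradiction.
Both values of q3 lead to a conflict.
Backtrack on q2: now try q2 = True.
The clause (q1) is unit, so q1 = True.
But (¬q1) is also a unit clause — contradiction.
Both values of q2 lead to a conflict.

UNSATISFIABLE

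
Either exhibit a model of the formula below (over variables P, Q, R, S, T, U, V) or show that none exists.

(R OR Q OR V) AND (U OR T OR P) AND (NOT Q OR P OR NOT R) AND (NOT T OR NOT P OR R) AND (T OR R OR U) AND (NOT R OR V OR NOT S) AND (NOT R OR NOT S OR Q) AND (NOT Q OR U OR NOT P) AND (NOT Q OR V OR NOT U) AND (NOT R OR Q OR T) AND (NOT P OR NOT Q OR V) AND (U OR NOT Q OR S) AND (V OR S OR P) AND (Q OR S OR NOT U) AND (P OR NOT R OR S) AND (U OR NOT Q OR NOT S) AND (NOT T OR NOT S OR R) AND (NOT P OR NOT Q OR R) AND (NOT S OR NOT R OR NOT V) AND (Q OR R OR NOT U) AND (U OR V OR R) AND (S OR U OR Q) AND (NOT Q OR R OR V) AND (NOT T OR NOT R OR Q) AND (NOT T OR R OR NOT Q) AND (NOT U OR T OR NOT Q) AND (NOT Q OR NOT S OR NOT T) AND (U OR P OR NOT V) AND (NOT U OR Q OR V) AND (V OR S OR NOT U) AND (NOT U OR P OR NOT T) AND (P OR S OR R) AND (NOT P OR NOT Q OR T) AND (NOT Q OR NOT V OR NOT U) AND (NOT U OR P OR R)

UNSATISFIABLE

Case R = true:
Case Q = false:
(NOT S) alone gives S = false.
(T) alone gives T = true.
Now (NOT T) is unsatisfied and unit — conflict.
Backtrack on Q: now try Q = true.
(P) alone gives P = true.
(U) alone gives U = true.
(V) alone gives V = true.
Now (NOT V) is unsatisfied and unit — conflict.
Either choice for Q ends in contradiction.
Backtrack on R: now try R = false.
Case Q = true:
(NOT P) alone gives P = false.
(V) alone gives V = true.
(NOT T) alone gives T = false.
(U) alone gives U = true.
Now (NOT U) is unsatisfied and unit — conflict.
Backtrack on Q: now try Q = false.
(V) alone gives V = true.
(NOT U) alone gives U = false.
(T) alone gives T = true.
(NOT P) alone gives P = false.
Now (P) is unsatisfied and unit — conflict.
Either choice for Q ends in contradiction.
Either choice for R ends in contradiction.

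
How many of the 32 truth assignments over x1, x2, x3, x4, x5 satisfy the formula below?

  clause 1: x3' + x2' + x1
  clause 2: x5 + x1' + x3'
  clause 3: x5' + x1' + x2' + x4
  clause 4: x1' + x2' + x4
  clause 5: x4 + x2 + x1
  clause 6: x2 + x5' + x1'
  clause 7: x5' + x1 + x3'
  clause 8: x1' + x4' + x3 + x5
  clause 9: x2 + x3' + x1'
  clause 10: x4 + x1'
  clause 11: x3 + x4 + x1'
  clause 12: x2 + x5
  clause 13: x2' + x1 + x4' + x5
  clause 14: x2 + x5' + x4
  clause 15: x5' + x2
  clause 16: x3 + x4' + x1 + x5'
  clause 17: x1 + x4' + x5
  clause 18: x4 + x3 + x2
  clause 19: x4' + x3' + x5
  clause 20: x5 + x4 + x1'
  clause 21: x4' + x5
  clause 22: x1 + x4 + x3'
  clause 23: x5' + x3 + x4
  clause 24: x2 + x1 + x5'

3

There are 2^5 = 32 truth assignments over (x1, x2, x3, x4, x5).
Split on x4. With x4 = 1, the clauses containing x4 are satisfied and x4' drops from the rest; 2 of the 2^4 = 16 assignments to the other variables satisfy what remains.
With x4 = 0, by the same count on the reduced clause set, 1 assignment works.
(One model: x1=F, x2=T, x3=F, x4=F, x5=F.)
Total: 2 + 1 = 3.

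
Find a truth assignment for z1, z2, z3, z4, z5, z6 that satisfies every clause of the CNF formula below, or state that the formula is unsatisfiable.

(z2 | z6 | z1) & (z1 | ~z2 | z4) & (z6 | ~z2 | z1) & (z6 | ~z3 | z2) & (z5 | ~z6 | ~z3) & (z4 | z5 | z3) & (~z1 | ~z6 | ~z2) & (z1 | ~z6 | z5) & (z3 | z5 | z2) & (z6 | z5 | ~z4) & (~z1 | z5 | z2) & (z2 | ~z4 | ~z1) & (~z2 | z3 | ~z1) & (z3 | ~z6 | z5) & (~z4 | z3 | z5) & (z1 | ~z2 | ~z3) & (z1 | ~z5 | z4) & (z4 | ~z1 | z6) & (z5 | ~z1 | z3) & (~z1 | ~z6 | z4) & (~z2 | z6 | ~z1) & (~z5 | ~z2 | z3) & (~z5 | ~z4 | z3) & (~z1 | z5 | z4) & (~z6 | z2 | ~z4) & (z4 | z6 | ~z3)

Branch on z2: set z2 = 1.
Branch on z1: set z1 = 1.
Unit clause (~z6) forces z6 = 0.
But (z6) is also a unit clause — contradiction.
That branch fails; take z1 = 0 instead.
Unit clause (z4) forces z4 = 1.
Unit clause (z6) forces z6 = 1.
Unit clause (z5) forces z5 = 1.
Unit clause (~z3) forces z3 = 0.
But (z3) is also a unit clause — contradiction.
Either choice for z1 ends in contradiction.
That branch fails; take z2 = 0 instead.
Branch on z6: set z6 = 1.
Unit clause (~z4) forces z4 = 0.
Unit clause (~z1) forces z1 = 0.
Unit clause (z5) forces z5 = 1.
But (~z5) is also a unit clause — contradiction.
That branch fails; take z6 = 0 instead.
Unit clause (z1) forces z1 = 1.
Unit clause (~z3) forces z3 = 0.
Unit clause (z5) forces z5 = 1.
Unit clause (~z4) forces z4 = 0.
But (z4) is also a unit clause — contradiction.
Either choice for z6 ends in contradiction.
Either choice for z2 ends in contradiction.

UNSATISFIABLE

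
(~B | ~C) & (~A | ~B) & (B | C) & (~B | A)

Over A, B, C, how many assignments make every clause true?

There are 2^3 = 8 truth assignments over (A, B, C).
Split on C. With C = 1, the clauses containing C are satisfied and ~C drops from the rest; 2 of the 2^2 = 4 assignments to the other variables satisfy what remains.
With C = 0, by the same count on the reduced clause set, 0 assignments work.
(One model: A=F, B=F, C=T.)
Total: 2 + 0 = 2.

2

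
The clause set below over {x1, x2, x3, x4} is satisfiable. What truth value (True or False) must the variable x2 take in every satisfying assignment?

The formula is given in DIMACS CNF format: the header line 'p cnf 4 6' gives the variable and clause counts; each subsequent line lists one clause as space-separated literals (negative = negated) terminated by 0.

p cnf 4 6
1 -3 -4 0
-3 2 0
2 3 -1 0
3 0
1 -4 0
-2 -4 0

Suppose x2 = False.
Unit clause (¬x3) forces x3 = False.
Now (x3) is unsatisfied and unit — conflict.
So every satisfying assignment has x2 = True.

True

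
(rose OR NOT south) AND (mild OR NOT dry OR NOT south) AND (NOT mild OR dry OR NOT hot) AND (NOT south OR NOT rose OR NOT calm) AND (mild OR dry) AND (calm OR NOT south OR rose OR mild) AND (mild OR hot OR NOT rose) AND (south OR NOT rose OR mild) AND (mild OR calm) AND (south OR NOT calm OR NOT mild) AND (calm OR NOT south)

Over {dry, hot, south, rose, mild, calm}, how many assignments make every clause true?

There are 2^6 = 64 truth assignments over (dry, hot, south, rose, mild, calm).
Split on hot. With hot = true, the clauses containing hot are satisfied and NOT hot drops from the rest; 3 of the 2^5 = 32 assignments to the other variables satisfy what remains.
With hot = false, by the same count on the reduced clause set, 5 assignments work.
(One model: dry=F, hot=F, south=F, rose=F, mild=T, calm=F.)
Total: 3 + 5 = 8.

8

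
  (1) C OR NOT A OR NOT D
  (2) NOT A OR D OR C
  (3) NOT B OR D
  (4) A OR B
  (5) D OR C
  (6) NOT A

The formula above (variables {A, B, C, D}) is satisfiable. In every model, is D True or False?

Suppose D = false.
The clause (NOT B) is unit, so B = false.
The clause (A) is unit, so A = true.
Now (NOT A) is unsatisfied and unit — conflict.
So every satisfying assignment has D = True.

True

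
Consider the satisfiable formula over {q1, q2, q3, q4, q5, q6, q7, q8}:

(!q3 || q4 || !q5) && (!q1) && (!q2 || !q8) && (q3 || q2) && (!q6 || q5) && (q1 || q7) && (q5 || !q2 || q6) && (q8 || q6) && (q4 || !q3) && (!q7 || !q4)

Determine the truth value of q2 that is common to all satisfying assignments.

Suppose q2 = false.
Unit clause (!q1) forces q1 = false.
Unit clause (q3) forces q3 = true.
Unit clause (q7) forces q7 = true.
Unit clause (q4) forces q4 = true.
Now (!q4) is unsatisfied and unit — conflict.
So every satisfying assignment has q2 = True.

True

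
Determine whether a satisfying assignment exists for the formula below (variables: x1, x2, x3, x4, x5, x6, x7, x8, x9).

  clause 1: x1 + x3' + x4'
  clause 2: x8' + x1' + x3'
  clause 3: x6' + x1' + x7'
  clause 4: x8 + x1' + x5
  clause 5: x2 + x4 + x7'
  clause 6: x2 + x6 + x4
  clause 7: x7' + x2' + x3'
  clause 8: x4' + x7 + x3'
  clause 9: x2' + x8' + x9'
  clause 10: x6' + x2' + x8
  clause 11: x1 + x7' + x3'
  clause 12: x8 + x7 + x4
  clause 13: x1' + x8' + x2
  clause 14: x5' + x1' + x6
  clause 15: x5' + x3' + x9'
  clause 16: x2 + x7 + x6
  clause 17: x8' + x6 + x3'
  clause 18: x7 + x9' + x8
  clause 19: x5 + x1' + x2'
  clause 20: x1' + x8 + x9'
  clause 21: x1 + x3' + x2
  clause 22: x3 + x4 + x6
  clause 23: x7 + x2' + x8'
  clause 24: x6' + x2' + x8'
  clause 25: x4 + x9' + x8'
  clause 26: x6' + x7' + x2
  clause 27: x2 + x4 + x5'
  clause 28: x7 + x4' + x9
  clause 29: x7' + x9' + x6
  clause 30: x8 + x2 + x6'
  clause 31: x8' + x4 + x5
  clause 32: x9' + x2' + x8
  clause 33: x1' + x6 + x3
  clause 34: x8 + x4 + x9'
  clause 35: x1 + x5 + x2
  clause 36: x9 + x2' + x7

Case x1 = 0:
Case x3 = 0:
Case x4 = 1:
Case x7 = 1:
Case x6 = 0:
(x9') alone gives x9 = 0.
Case x5 = 1:
All clauses hold; x2, x8 can take either value.
A satisfying assignment: x1 ↦ 0, x2 ↦ 1, x3 ↦ 0, x4 ↦ 1, x5 ↦ 1, x6 ↦ 0, x7 ↦ 1, x8 ↦ 1, x9 ↦ 0.

Yes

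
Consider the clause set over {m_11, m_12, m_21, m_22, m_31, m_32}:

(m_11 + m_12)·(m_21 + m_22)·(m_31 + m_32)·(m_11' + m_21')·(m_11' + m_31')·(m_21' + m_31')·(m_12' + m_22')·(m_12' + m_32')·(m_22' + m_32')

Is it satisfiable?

Case m_11 = 1:
From the singleton clause (m_21'), m_21 = 0.
From the singleton clause (m_22), m_22 = 1.
From the singleton clause (m_31'), m_31 = 0.
From the singleton clause (m_32), m_32 = 1.
But (m_32') is also a unit clause — contradiction.
Backtrack on m_11: now try m_11 = 0.
From the singleton clause (m_12), m_12 = 1.
From the singleton clause (m_22'), m_22 = 0.
From the singleton clause (m_21), m_21 = 1.
From the singleton clause (m_31'), m_31 = 0.
From the singleton clause (m_32), m_32 = 1.
But (m_32') is also a unit clause — contradiction.
Either choice for m_11 ends in contradiction.
No assignment satisfies every clause.

No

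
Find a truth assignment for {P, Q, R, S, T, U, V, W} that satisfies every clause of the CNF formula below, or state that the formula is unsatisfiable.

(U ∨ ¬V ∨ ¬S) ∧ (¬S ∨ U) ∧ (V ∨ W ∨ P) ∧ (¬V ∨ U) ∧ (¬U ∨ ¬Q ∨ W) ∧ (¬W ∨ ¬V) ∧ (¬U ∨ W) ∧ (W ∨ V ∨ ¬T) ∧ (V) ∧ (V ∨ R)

UNSATISFIABLE

Unit clause (V) forces V = True.
Unit clause (U) forces U = True.
Unit clause (¬W) forces W = False.
That conflicts with the unit clause (W).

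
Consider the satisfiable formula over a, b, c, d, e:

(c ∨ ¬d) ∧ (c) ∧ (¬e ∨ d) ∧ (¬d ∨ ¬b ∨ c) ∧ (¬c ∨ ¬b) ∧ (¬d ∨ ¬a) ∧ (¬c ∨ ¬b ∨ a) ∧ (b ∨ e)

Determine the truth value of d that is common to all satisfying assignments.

True

Suppose d = False.
(c) alone gives c = True.
(¬e) alone gives e = False.
(¬b) alone gives b = False.
But (b) is also a unit clause — contradiction.
So every satisfying assignment has d = True.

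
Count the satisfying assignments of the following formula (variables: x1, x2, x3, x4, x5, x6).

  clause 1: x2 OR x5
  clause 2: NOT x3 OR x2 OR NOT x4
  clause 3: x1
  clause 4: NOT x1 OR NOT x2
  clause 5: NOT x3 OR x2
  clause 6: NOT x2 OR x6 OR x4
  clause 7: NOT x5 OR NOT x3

There are 2^6 = 64 truth assignments over (x1, x2, x3, x4, x5, x6).
Split on x3. With x3 = true, the clauses containing x3 are satisfied and NOT x3 drops from the rest; 0 of the 2^5 = 32 assignments to the other variables satisfy what remains.
With x3 = false, by the same count on the reduced clause set, 4 assignments work.
(One model: x1=T, x2=F, x3=F, x4=F, x5=T, x6=F.)
Total: 0 + 4 = 4.

4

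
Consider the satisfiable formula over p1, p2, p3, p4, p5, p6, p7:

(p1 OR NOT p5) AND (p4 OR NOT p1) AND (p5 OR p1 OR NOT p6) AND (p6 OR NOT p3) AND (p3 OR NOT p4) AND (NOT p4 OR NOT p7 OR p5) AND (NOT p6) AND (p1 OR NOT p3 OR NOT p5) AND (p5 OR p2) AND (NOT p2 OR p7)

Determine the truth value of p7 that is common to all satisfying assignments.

True

Suppose p7 = false.
From the singleton clause (NOT p6), p6 = false.
From the singleton clause (NOT p3), p3 = false.
From the singleton clause (NOT p4), p4 = false.
From the singleton clause (NOT p1), p1 = false.
From the singleton clause (NOT p5), p5 = false.
From the singleton clause (p2), p2 = true.
Now (NOT p2) is unsatisfied and unit — conflict.
So every satisfying assignment has p7 = True.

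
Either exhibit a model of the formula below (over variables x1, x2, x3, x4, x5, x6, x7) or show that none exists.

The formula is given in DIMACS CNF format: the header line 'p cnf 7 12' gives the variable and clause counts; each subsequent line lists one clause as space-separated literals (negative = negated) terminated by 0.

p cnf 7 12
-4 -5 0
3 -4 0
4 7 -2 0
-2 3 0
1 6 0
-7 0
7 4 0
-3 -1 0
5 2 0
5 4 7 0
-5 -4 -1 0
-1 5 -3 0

Unit clause (¬x7) forces x7 = False.
Unit clause (x4) forces x4 = True.
Unit clause (¬x5) forces x5 = False.
Unit clause (x3) forces x3 = True.
Unit clause (¬x1) forces x1 = False.
Unit clause (x6) forces x6 = True.
Unit clause (x2) forces x2 = True.
This assignment satisfies each clause.

x1: False; x2: True; x3: True; x4: True; x5: False; x6: True; x7: False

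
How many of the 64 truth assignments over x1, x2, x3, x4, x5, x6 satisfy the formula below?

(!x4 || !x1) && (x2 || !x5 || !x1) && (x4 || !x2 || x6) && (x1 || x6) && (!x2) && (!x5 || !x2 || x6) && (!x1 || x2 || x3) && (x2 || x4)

4

There are 2^6 = 64 truth assignments over (x1, x2, x3, x4, x5, x6).
Split on x5. With x5 = true, the clauses containing x5 are satisfied and !x5 drops from the rest; 2 of the 2^5 = 32 assignments to the other variables satisfy what remains.
With x5 = false, by the same count on the reduced clause set, 2 assignments work.
(One model: x1=F, x2=F, x3=F, x4=T, x5=F, x6=T.)
Total: 2 + 2 = 4.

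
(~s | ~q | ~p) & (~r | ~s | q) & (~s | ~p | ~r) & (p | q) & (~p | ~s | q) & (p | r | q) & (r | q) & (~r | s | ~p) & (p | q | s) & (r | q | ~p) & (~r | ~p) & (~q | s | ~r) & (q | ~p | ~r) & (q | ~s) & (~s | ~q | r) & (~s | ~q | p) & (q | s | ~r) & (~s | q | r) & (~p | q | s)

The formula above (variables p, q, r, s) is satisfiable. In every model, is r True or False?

Suppose r = 1.
From the singleton clause (~p), p = 0.
From the singleton clause (q), q = 1.
From the singleton clause (s), s = 1.
But (~s) is also a unit clause — contradiction.
So every satisfying assignment has r = False.

False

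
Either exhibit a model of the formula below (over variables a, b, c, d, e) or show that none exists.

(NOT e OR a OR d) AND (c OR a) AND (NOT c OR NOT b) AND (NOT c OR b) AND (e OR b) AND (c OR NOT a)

Try c = true.
Unit clause (NOT b) forces b = false.
Now (b) is unsatisfied and unit — conflict.
So c must be the other value — set c = false.
Unit clause (a) forces a = true.
Now (NOT a) is unsatisfied and unit — conflict.
Either choice for c ends in contradiction.

UNSATISFIABLE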